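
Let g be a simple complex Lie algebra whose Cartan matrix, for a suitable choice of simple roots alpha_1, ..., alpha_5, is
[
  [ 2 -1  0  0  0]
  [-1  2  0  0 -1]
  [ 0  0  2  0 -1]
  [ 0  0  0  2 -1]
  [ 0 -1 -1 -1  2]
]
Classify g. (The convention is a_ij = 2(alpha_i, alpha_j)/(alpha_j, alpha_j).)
The matrix has rank 5 with 2's on the diagonal. Reading the off-diagonal entries as Dynkin edges (a single edge where a_ij = a_ji = -1; a double or triple edge where a_ij * a_ji = 2 or 3), the diagram is a chain of 3 nodes with a fork of two nodes at one end (D_5). One simple-root ordering that puts it in standard form is (alpha_1, alpha_2, alpha_5, alpha_3, alpha_4). So the algebra is type D_5, i.e. so(10).

D_5 (so(10))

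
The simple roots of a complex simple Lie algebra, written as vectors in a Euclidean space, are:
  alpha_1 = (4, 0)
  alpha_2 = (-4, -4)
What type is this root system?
Compute the Cartan integers a_ij = 2(alpha_i, alpha_j)/(alpha_j, alpha_j); the resulting 2x2 Cartan matrix is
[[2, -1], [-2, 2]].
The roots have two lengths (squared-length ratio 2:1); the short ones are alpha_{1}. The associated Dynkin diagram is a chain of 2 nodes with a double edge at one end; the terminal node there is the unique short simple root (B_2), so the type is B_2 (the algebra so(5)).

B_2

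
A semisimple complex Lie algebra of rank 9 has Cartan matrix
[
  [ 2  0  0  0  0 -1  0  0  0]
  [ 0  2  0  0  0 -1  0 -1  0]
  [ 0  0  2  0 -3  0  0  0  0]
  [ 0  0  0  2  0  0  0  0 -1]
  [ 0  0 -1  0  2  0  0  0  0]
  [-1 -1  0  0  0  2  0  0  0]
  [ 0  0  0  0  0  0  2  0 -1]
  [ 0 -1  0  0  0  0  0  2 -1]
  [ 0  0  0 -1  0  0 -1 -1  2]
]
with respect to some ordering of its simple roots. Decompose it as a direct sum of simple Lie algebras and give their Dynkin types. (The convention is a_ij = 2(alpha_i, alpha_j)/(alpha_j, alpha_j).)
type D_7 + type G_2

The diagram associated to this matrix has two connected components: the simple roots {alpha_1, alpha_2, alpha_4, alpha_6, alpha_7, alpha_8, alpha_9} form a chain of 5 nodes with a fork of two nodes at one end (D_7), and {alpha_3, alpha_5} form two nodes joined by a triple edge (G_2). A semisimple Lie algebra decomposes uniquely as the direct sum of simple ideals, one per connected component of its Dynkin diagram, so g ≅ D_7 ⊕ G_2 (dimension 91 + 14 = 105).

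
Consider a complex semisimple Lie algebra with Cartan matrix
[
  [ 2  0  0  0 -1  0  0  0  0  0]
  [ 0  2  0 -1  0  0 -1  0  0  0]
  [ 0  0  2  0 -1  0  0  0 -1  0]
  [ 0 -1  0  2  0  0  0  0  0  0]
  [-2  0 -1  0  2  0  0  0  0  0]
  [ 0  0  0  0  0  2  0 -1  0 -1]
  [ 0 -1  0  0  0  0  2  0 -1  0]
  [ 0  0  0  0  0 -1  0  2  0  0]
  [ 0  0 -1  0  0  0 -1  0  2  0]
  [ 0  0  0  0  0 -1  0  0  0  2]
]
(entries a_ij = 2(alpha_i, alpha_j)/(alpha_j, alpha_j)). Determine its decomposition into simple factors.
type A_3 + type B_7

The diagram associated to this matrix has two connected components: the simple roots {alpha_6, alpha_8, alpha_10} form a chain of 3 nodes with single edges (A_3), and {alpha_1, alpha_2, alpha_3, alpha_4, alpha_5, alpha_7, alpha_9} form a chain of 7 nodes with a double edge at one end; the terminal node there is the unique short simple root (B_7). A semisimple Lie algebra decomposes uniquely as the direct sum of simple ideals, one per connected component of its Dynkin diagram, so g ≅ A_3 ⊕ B_7 (dimension 15 + 105 = 120).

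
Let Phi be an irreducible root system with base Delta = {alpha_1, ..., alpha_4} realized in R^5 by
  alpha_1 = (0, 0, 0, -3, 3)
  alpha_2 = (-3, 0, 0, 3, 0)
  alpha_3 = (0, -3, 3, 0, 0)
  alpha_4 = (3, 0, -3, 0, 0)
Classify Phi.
Compute the Cartan integers a_ij = 2(alpha_i, alpha_j)/(alpha_j, alpha_j); the resulting 4x4 Cartan matrix is
[[2, -1, 0, 0], [-1, 2, 0, -1], [0, 0, 2, -1], [0, -1, -1, 2]].
All simple roots have the same length, so the diagram is simply laced. The associated Dynkin diagram is a chain of 4 nodes with single edges (A_4), so the type is A_4 (the algebra sl(5)).

type A_4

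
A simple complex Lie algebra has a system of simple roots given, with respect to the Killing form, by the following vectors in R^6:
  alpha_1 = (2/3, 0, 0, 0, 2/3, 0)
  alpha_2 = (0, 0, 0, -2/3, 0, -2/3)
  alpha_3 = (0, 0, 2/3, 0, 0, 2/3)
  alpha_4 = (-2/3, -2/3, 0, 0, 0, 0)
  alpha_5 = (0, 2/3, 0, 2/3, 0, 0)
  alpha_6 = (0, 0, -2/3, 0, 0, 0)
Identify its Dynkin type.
Compute the Cartan integers a_ij = 2(alpha_i, alpha_j)/(alpha_j, alpha_j); the resulting 6x6 Cartan matrix is
[[2, 0, 0, -1, 0, 0], [0, 2, -1, 0, -1, 0], [0, -1, 2, 0, 0, -2], [-1, 0, 0, 2, -1, 0], [0, -1, 0, -1, 2, 0], [0, 0, -1, 0, 0, 2]].
The roots have two lengths (squared-length ratio 2:1); the short ones are alpha_{6}. The associated Dynkin diagram is a chain of 6 nodes with a double edge at one end; the terminal node there is the unique short simple root (B_6), so the type is B_6 (the algebra so(13)).

B_6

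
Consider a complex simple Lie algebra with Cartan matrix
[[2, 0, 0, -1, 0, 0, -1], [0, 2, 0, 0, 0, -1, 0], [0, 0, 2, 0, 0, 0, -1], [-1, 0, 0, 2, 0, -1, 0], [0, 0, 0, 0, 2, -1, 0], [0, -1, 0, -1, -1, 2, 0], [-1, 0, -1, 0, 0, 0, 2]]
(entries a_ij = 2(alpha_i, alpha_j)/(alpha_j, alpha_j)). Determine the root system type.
D_7 (so(14))

The matrix has rank 7 with 2's on the diagonal. Reading the off-diagonal entries as Dynkin edges (a single edge where a_ij = a_ji = -1; a double or triple edge where a_ij * a_ji = 2 or 3), the diagram is a chain of 5 nodes with a fork of two nodes at one end (D_7). One simple-root ordering that puts it in standard form is (alpha_3, alpha_7, alpha_1, alpha_4, alpha_6, alpha_5, alpha_2). So the algebra is type D_7, i.e. so(14).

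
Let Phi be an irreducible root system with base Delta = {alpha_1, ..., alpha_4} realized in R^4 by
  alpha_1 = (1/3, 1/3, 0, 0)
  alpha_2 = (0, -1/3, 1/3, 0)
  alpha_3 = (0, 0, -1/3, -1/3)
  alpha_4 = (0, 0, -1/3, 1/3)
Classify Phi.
D_4 (so(8))

Compute the Cartan integers a_ij = 2(alpha_i, alpha_j)/(alpha_j, alpha_j); the resulting 4x4 Cartan matrix is
[[2, -1, 0, 0], [-1, 2, -1, -1], [0, -1, 2, 0], [0, -1, 0, 2]].
All simple roots have the same length, so the diagram is simply laced. The associated Dynkin diagram is a chain of 2 nodes with a fork of two nodes at one end (D_4), so the type is D_4 (the algebra so(8)).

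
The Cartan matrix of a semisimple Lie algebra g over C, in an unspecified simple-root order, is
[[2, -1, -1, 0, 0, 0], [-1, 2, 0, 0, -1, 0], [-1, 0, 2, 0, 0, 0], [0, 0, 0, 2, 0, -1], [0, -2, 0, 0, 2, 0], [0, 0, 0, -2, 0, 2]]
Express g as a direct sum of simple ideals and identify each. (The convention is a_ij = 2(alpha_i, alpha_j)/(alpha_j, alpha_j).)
The diagram associated to this matrix has two connected components: the simple roots {alpha_4, alpha_6} form a chain of 2 nodes with a double edge at one end; the terminal node there is the unique short simple root (B_2), and {alpha_1, alpha_2, alpha_3, alpha_5} form a chain of 4 nodes with a double edge at one end; the terminal node there is the unique long simple root (C_4). A semisimple Lie algebra decomposes uniquely as the direct sum of simple ideals, one per connected component of its Dynkin diagram, so g ≅ B_2 ⊕ C_4 (dimension 10 + 36 = 46).

B_2 (so(5)) ⊕ C_4 (sp(8))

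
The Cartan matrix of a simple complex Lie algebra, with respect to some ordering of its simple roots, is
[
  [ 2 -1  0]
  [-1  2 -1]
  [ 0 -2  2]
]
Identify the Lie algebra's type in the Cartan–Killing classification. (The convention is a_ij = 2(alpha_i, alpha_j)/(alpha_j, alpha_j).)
The matrix has rank 3 with 2's on the diagonal. Reading the off-diagonal entries as Dynkin edges (a single edge where a_ij = a_ji = -1; a double or triple edge where a_ij * a_ji = 2 or 3), the diagram is a chain of 3 nodes with a double edge at one end; the terminal node there is the unique long simple root (C_3). One simple-root ordering that puts it in standard form is (alpha_1, alpha_2, alpha_3). So the algebra is type C_3, i.e. sp(6).

C3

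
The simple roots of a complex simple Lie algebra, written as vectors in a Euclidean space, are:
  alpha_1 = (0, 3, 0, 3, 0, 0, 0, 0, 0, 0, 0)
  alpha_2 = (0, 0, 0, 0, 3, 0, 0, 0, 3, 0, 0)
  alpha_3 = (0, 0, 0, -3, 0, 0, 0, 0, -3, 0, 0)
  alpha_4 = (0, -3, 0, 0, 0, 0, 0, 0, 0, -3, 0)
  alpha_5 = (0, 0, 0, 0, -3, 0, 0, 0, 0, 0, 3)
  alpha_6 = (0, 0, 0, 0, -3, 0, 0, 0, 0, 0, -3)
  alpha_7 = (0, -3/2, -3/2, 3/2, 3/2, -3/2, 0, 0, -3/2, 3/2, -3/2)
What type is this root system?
E7

Compute the Cartan integers a_ij = 2(alpha_i, alpha_j)/(alpha_j, alpha_j); the resulting 7x7 Cartan matrix is
[[2, 0, -1, -1, 0, 0, 0], [0, 2, -1, 0, -1, -1, 0], [-1, -1, 2, 0, 0, 0, 0], [-1, 0, 0, 2, 0, 0, 0], [0, -1, 0, 0, 2, 0, -1], [0, -1, 0, 0, 0, 2, 0], [0, 0, 0, 0, -1, 0, 2]].
All simple roots have the same length, so the diagram is simply laced. The associated Dynkin diagram is a chain of 6 nodes with one extra node attached to the third node from one end (E_7), so the type is E_7.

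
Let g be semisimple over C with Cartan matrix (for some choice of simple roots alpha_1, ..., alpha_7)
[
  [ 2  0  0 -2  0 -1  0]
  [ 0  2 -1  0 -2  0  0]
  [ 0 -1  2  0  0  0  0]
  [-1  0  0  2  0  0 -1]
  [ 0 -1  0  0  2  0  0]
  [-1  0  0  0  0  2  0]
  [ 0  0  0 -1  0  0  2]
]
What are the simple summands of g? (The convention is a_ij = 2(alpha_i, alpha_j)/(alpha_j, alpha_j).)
B_3 + F_4

The diagram associated to this matrix has two connected components: the simple roots {alpha_2, alpha_3, alpha_5} form a chain of 3 nodes with a double edge at one end; the terminal node there is the unique short simple root (B_3), and {alpha_1, alpha_4, alpha_6, alpha_7} form a chain of 4 nodes with a double edge between the middle two (F_4). A semisimple Lie algebra decomposes uniquely as the direct sum of simple ideals, one per connected component of its Dynkin diagram, so g ≅ B_3 ⊕ F_4 (dimension 21 + 52 = 73).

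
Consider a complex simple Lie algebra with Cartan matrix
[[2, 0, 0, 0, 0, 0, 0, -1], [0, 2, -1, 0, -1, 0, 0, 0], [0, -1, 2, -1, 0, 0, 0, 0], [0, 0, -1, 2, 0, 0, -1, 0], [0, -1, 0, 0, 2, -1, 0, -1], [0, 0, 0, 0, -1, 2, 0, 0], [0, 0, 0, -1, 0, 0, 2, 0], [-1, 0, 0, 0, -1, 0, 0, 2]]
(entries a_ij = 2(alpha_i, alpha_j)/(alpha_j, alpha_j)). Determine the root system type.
E_8

The matrix has rank 8 with 2's on the diagonal. Reading the off-diagonal entries as Dynkin edges (a single edge where a_ij = a_ji = -1; a double or triple edge where a_ij * a_ji = 2 or 3), the diagram is a chain of 7 nodes with one extra node attached to the third node from one end (E_8). One simple-root ordering that puts it in standard form is (alpha_1, alpha_6, alpha_8, alpha_5, alpha_2, alpha_3, alpha_4, alpha_7). So the algebra is type E_8.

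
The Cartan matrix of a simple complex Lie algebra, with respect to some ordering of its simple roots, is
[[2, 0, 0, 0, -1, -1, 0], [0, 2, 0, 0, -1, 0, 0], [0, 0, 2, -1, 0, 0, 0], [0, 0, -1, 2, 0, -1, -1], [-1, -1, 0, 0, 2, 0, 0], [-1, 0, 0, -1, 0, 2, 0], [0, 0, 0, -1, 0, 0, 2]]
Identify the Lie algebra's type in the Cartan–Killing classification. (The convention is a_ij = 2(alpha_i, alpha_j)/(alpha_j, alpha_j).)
The matrix has rank 7 with 2's on the diagonal. Reading the off-diagonal entries as Dynkin edges (a single edge where a_ij = a_ji = -1; a double or triple edge where a_ij * a_ji = 2 or 3), the diagram is a chain of 5 nodes with a fork of two nodes at one end (D_7). One simple-root ordering that puts it in standard form is (alpha_2, alpha_5, alpha_1, alpha_6, alpha_4, alpha_7, alpha_3). So the algebra is type D_7, i.e. so(14).

D7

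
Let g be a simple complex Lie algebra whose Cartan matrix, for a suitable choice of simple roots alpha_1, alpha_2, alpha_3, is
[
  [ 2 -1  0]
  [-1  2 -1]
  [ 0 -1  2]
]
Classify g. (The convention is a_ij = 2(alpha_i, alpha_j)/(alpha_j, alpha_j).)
The matrix has rank 3 with 2's on the diagonal. Reading the off-diagonal entries as Dynkin edges (a single edge where a_ij = a_ji = -1; a double or triple edge where a_ij * a_ji = 2 or 3), the diagram is a chain of 3 nodes with single edges (A_3). One simple-root ordering that puts it in standard form is (alpha_1, alpha_2, alpha_3). So the algebra is type A_3, i.e. sl(4).

type A_3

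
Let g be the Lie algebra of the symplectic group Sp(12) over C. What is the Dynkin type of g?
This is sp(12), which has dimension 12(12+1)/2 = 78 and rank 12/2 = 6. In the classification of classical Lie algebras, the symplectic algebra sp(2n) has type C_n; here n = 6, so the Dynkin diagram is a chain of 6 nodes with a double edge at one end; the terminal node there is the unique long simple root (C_6). Hence the type is C_6.

C_6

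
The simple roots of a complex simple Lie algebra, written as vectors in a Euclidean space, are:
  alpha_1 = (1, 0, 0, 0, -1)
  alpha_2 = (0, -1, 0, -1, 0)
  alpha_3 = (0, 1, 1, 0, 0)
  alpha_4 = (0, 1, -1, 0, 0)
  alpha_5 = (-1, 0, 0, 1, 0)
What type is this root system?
Compute the Cartan integers a_ij = 2(alpha_i, alpha_j)/(alpha_j, alpha_j); the resulting 5x5 Cartan matrix is
[[2, 0, 0, 0, -1], [0, 2, -1, -1, -1], [0, -1, 2, 0, 0], [0, -1, 0, 2, 0], [-1, -1, 0, 0, 2]].
All simple roots have the same length, so the diagram is simply laced. The associated Dynkin diagram is a chain of 3 nodes with a fork of two nodes at one end (D_5), so the type is D_5 (the algebra so(10)).

type D_5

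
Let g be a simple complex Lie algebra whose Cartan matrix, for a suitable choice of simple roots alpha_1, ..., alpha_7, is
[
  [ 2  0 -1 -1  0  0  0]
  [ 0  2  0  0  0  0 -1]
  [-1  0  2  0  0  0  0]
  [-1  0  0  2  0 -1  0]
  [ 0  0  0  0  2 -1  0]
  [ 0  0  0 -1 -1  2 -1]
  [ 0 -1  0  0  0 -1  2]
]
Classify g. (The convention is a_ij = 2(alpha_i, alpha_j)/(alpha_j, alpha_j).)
The matrix has rank 7 with 2's on the diagonal. Reading the off-diagonal entries as Dynkin edges (a single edge where a_ij = a_ji = -1; a double or triple edge where a_ij * a_ji = 2 or 3), the diagram is a chain of 6 nodes with one extra node attached to the third node from one end (E_7). One simple-root ordering that puts it in standard form is (alpha_2, alpha_5, alpha_7, alpha_6, alpha_4, alpha_1, alpha_3). So the algebra is type E_7.

E_7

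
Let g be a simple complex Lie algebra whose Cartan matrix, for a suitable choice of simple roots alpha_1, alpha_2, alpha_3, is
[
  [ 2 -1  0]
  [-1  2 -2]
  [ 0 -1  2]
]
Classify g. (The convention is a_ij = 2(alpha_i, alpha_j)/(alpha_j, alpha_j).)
type B_3

The matrix has rank 3 with 2's on the diagonal. Reading the off-diagonal entries as Dynkin edges (a single edge where a_ij = a_ji = -1; a double or triple edge where a_ij * a_ji = 2 or 3), the diagram is a chain of 3 nodes with a double edge at one end; the terminal node there is the unique short simple root (B_3). One simple-root ordering that puts it in standard form is (alpha_1, alpha_2, alpha_3). So the algebra is type B_3, i.e. so(7).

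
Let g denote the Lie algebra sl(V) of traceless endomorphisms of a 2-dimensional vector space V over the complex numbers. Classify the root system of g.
A_1

This is sl(2), which has dimension 2^2 - 1 = 3 and rank 2 - 1 = 1 (a Cartan subalgebra is the diagonal traceless matrices). In the classification of classical Lie algebras, the special linear algebra sl(n+1) has type A_n; here n = 1, so the Dynkin diagram is a chain of 1 nodes with single edges (A_1). Hence the type is A_1.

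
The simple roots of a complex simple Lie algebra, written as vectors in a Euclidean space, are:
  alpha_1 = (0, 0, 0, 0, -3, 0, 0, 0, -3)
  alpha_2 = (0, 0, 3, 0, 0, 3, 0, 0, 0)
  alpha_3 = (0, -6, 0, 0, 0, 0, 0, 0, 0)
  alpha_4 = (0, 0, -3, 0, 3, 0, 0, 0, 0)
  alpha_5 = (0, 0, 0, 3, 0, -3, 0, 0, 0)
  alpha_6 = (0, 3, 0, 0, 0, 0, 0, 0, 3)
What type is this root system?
Compute the Cartan integers a_ij = 2(alpha_i, alpha_j)/(alpha_j, alpha_j); the resulting 6x6 Cartan matrix is
[[2, 0, 0, -1, 0, -1], [0, 2, 0, -1, -1, 0], [0, 0, 2, 0, 0, -2], [-1, -1, 0, 2, 0, 0], [0, -1, 0, 0, 2, 0], [-1, 0, -1, 0, 0, 2]].
The roots have two lengths (squared-length ratio 2:1); the short ones are alpha_{1,2,4,5,6}. The associated Dynkin diagram is a chain of 6 nodes with a double edge at one end; the terminal node there is the unique long simple root (C_6), so the type is C_6 (the algebra sp(12)).

C_6 (sp(12))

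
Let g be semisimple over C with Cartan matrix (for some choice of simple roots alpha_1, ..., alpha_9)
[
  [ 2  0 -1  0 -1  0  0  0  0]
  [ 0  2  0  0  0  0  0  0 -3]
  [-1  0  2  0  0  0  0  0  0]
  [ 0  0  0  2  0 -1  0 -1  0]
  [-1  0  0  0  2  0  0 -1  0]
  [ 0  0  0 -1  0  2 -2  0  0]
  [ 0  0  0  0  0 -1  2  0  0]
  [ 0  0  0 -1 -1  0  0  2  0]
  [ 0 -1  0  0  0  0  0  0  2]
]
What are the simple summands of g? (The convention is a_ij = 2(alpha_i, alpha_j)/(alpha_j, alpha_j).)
The diagram associated to this matrix has two connected components: the simple roots {alpha_1, alpha_3, alpha_4, alpha_5, alpha_6, alpha_7, alpha_8} form a chain of 7 nodes with a double edge at one end; the terminal node there is the unique short simple root (B_7), and {alpha_2, alpha_9} form two nodes joined by a triple edge (G_2). A semisimple Lie algebra decomposes uniquely as the direct sum of simple ideals, one per connected component of its Dynkin diagram, so g ≅ B_7 ⊕ G_2 (dimension 105 + 14 = 119).

B_7 (so(15)) ⊕ G_2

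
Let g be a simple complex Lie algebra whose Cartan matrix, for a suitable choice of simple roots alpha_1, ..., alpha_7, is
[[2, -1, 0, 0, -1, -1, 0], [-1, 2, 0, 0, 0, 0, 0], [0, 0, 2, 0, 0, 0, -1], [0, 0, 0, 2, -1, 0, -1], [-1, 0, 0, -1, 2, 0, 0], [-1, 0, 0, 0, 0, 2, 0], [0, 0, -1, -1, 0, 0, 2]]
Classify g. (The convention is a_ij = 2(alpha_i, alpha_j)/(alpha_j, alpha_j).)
The matrix has rank 7 with 2's on the diagonal. Reading the off-diagonal entries as Dynkin edges (a single edge where a_ij = a_ji = -1; a double or triple edge where a_ij * a_ji = 2 or 3), the diagram is a chain of 5 nodes with a fork of two nodes at one end (D_7). One simple-root ordering that puts it in standard form is (alpha_3, alpha_7, alpha_4, alpha_5, alpha_1, alpha_6, alpha_2). So the algebra is type D_7, i.e. so(14).

D_7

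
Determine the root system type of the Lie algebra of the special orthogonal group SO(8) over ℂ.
type D_4

This is so(8) with 8 even, which has dimension 8(8-1)/2 = 28 and rank 8/2 = 4. In the classification of classical Lie algebras, the orthogonal algebra so(2n) in an even number of variables has type D_n; here n = 4, so the Dynkin diagram is a chain of 2 nodes with a fork of two nodes at one end (D_4). Hence the type is D_4.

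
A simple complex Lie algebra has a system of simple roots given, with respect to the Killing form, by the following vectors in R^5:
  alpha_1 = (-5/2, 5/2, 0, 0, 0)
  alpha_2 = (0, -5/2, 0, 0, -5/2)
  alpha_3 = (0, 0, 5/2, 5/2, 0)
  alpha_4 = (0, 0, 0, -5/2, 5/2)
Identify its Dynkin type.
A_4

Compute the Cartan integers a_ij = 2(alpha_i, alpha_j)/(alpha_j, alpha_j); the resulting 4x4 Cartan matrix is
[[2, -1, 0, 0], [-1, 2, 0, -1], [0, 0, 2, -1], [0, -1, -1, 2]].
All simple roots have the same length, so the diagram is simply laced. The associated Dynkin diagram is a chain of 4 nodes with single edges (A_4), so the type is A_4 (the algebra sl(5)).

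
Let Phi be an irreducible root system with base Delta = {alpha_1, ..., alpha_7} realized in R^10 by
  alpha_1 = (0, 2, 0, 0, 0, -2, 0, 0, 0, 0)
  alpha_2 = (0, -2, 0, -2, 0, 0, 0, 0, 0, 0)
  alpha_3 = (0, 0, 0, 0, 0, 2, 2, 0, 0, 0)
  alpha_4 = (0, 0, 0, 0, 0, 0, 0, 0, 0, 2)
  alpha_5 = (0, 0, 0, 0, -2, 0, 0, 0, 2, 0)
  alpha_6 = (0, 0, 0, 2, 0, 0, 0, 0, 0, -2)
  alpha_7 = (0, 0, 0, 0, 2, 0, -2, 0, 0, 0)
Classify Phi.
B_7 (so(15))

Compute the Cartan integers a_ij = 2(alpha_i, alpha_j)/(alpha_j, alpha_j); the resulting 7x7 Cartan matrix is
[[2, -1, -1, 0, 0, 0, 0], [-1, 2, 0, 0, 0, -1, 0], [-1, 0, 2, 0, 0, 0, -1], [0, 0, 0, 2, 0, -1, 0], [0, 0, 0, 0, 2, 0, -1], [0, -1, 0, -2, 0, 2, 0], [0, 0, -1, 0, -1, 0, 2]].
The roots have two lengths (squared-length ratio 2:1); the short ones are alpha_{4}. The associated Dynkin diagram is a chain of 7 nodes with a double edge at one end; the terminal node there is the unique short simple root (B_7), so the type is B_7 (the algebra so(15)).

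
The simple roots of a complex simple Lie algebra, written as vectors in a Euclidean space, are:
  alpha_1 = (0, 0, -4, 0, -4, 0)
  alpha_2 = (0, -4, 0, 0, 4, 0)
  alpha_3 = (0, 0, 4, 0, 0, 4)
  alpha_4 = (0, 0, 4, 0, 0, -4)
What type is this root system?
D_4 (so(8))

Compute the Cartan integers a_ij = 2(alpha_i, alpha_j)/(alpha_j, alpha_j); the resulting 4x4 Cartan matrix is
[[2, -1, -1, -1], [-1, 2, 0, 0], [-1, 0, 2, 0], [-1, 0, 0, 2]].
All simple roots have the same length, so the diagram is simply laced. The associated Dynkin diagram is a chain of 2 nodes with a fork of two nodes at one end (D_4), so the type is D_4 (the algebra so(8)).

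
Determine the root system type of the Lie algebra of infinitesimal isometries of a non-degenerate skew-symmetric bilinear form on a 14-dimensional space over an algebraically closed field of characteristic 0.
type C_7

This is sp(14), which has dimension 14(14+1)/2 = 105 and rank 14/2 = 7. In the classification of classical Lie algebras, the symplectic algebra sp(2n) has type C_n; here n = 7, so the Dynkin diagram is a chain of 7 nodes with a double edge at one end; the terminal node there is the unique long simple root (C_7). Hence the type is C_7.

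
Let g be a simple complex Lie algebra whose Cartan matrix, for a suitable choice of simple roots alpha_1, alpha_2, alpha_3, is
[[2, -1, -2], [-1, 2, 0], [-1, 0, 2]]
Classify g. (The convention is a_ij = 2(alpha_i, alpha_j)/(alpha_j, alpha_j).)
type B_3

The matrix has rank 3 with 2's on the diagonal. Reading the off-diagonal entries as Dynkin edges (a single edge where a_ij = a_ji = -1; a double or triple edge where a_ij * a_ji = 2 or 3), the diagram is a chain of 3 nodes with a double edge at one end; the terminal node there is the unique short simple root (B_3). One simple-root ordering that puts it in standard form is (alpha_2, alpha_1, alpha_3). So the algebra is type B_3, i.e. so(7).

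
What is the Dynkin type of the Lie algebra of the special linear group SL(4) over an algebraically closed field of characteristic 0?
type A_3

This is sl(4), which has dimension 4^2 - 1 = 15 and rank 4 - 1 = 3 (a Cartan subalgebra is the diagonal traceless matrices). In the classification of classical Lie algebras, the special linear algebra sl(n+1) has type A_n; here n = 3, so the Dynkin diagram is a chain of 3 nodes with single edges (A_3). Hence the type is A_3.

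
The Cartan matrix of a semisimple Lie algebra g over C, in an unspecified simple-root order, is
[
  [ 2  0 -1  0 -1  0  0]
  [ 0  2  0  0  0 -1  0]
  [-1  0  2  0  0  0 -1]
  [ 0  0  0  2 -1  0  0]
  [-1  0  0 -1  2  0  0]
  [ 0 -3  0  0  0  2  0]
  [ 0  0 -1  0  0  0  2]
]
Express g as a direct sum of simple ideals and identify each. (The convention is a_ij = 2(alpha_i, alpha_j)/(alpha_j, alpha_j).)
The diagram associated to this matrix has two connected components: the simple roots {alpha_1, alpha_3, alpha_4, alpha_5, alpha_7} form a chain of 5 nodes with single edges (A_5), and {alpha_2, alpha_6} form two nodes joined by a triple edge (G_2). A semisimple Lie algebra decomposes uniquely as the direct sum of simple ideals, one per connected component of its Dynkin diagram, so g ≅ A_5 ⊕ G_2 (dimension 35 + 14 = 49).

A5 ⊕ G2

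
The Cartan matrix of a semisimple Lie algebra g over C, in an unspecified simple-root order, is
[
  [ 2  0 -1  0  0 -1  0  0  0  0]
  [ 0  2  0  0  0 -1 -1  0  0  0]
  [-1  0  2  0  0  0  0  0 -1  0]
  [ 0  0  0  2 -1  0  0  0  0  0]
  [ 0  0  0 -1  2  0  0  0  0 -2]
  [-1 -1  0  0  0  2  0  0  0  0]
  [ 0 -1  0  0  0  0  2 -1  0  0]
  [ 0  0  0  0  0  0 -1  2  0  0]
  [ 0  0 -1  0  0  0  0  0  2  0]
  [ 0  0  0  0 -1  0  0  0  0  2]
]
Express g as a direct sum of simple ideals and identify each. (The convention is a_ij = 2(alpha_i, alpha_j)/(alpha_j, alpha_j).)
The diagram associated to this matrix has two connected components: the simple roots {alpha_1, alpha_2, alpha_3, alpha_6, alpha_7, alpha_8, alpha_9} form a chain of 7 nodes with single edges (A_7), and {alpha_4, alpha_5, alpha_10} form a chain of 3 nodes with a double edge at one end; the terminal node there is the unique short simple root (B_3). A semisimple Lie algebra decomposes uniquely as the direct sum of simple ideals, one per connected component of its Dynkin diagram, so g ≅ A_7 ⊕ B_3 (dimension 63 + 21 = 84).

A7 ⊕ B3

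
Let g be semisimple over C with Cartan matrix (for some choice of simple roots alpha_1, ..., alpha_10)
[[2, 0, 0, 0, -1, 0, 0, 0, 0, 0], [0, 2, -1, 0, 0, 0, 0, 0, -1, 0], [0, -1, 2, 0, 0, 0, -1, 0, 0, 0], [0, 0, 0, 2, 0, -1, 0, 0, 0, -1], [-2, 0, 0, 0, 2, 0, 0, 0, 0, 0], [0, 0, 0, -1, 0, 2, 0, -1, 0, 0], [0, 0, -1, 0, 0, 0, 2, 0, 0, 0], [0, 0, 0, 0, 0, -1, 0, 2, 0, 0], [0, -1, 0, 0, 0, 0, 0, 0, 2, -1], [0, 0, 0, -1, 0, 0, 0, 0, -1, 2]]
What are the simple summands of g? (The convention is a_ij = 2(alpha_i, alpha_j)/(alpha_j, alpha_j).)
The diagram associated to this matrix has two connected components: the simple roots {alpha_2, alpha_3, alpha_4, alpha_6, alpha_7, alpha_8, alpha_9, alpha_10} form a chain of 8 nodes with single edges (A_8), and {alpha_1, alpha_5} form a chain of 2 nodes with a double edge at one end; the terminal node there is the unique short simple root (B_2). A semisimple Lie algebra decomposes uniquely as the direct sum of simple ideals, one per connected component of its Dynkin diagram, so g ≅ A_8 ⊕ B_2 (dimension 80 + 10 = 90).

A_8 (sl(9)) + B_2 (so(5))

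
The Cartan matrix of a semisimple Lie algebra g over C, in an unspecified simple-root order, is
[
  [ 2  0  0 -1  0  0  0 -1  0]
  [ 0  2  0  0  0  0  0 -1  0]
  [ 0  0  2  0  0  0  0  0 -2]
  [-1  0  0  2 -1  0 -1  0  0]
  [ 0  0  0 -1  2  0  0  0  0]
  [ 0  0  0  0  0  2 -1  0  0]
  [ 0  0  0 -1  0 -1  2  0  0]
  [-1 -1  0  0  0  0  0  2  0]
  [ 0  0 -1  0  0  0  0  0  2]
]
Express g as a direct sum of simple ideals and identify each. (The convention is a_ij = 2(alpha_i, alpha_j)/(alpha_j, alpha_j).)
type B_2 ⊕ type E_7

The diagram associated to this matrix has two connected components: the simple roots {alpha_3, alpha_9} form a chain of 2 nodes with a double edge at one end; the terminal node there is the unique short simple root (B_2), and {alpha_1, alpha_2, alpha_4, alpha_5, alpha_6, alpha_7, alpha_8} form a chain of 6 nodes with one extra node attached to the third node from one end (E_7). A semisimple Lie algebra decomposes uniquely as the direct sum of simple ideals, one per connected component of its Dynkin diagram, so g ≅ B_2 ⊕ E_7 (dimension 10 + 133 = 143).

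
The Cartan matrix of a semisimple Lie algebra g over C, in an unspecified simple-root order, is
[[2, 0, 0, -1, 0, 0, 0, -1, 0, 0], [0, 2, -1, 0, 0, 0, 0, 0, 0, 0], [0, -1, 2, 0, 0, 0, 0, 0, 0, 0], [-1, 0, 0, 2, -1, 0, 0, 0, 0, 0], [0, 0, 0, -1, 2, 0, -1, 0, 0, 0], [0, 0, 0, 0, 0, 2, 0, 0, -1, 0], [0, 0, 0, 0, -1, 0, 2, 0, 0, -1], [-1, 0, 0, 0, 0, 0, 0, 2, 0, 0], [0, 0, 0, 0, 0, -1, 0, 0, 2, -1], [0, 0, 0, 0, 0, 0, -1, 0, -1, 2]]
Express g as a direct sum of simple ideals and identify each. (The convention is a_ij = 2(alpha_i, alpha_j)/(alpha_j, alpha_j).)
A_2 (sl(3)) + A_8 (sl(9))

The diagram associated to this matrix has two connected components: the simple roots {alpha_2, alpha_3} form a chain of 2 nodes with single edges (A_2), and {alpha_1, alpha_4, alpha_5, alpha_6, alpha_7, alpha_8, alpha_9, alpha_10} form a chain of 8 nodes with single edges (A_8). A semisimple Lie algebra decomposes uniquely as the direct sum of simple ideals, one per connected component of its Dynkin diagram, so g ≅ A_2 ⊕ A_8 (dimension 8 + 80 = 88).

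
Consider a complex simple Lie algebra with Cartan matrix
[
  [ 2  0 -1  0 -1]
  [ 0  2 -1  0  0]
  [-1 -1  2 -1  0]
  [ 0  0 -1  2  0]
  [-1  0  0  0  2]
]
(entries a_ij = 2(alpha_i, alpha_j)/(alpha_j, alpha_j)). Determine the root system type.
The matrix has rank 5 with 2's on the diagonal. Reading the off-diagonal entries as Dynkin edges (a single edge where a_ij = a_ji = -1; a double or triple edge where a_ij * a_ji = 2 or 3), the diagram is a chain of 3 nodes with a fork of two nodes at one end (D_5). One simple-root ordering that puts it in standard form is (alpha_5, alpha_1, alpha_3, alpha_2, alpha_4). So the algebra is type D_5, i.e. so(10).

type D_5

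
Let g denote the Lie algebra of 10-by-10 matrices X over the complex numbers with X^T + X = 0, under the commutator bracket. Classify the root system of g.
D5

This is so(10) with 10 even, which has dimension 10(10-1)/2 = 45 and rank 10/2 = 5. In the classification of classical Lie algebras, the orthogonal algebra so(2n) in an even number of variables has type D_n; here n = 5, so the Dynkin diagram is a chain of 3 nodes with a fork of two nodes at one end (D_5). Hence the type is D_5.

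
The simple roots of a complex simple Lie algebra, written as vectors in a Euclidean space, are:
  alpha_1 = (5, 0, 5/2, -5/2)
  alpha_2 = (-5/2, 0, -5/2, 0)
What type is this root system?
G2

Compute the Cartan integers a_ij = 2(alpha_i, alpha_j)/(alpha_j, alpha_j); the resulting 2x2 Cartan matrix is
[[2, -3], [-1, 2]].
The roots have two lengths (squared-length ratio 3:1); the short ones are alpha_{2}. The associated Dynkin diagram is two nodes joined by a triple edge (G_2), so the type is G_2.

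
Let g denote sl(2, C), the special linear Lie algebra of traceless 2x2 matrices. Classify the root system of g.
A_1

This is sl(2), which has dimension 2^2 - 1 = 3 and rank 2 - 1 = 1 (a Cartan subalgebra is the diagonal traceless matrices). In the classification of classical Lie algebras, the special linear algebra sl(n+1) has type A_n; here n = 1, so the Dynkin diagram is a chain of 1 nodes with single edges (A_1). Hence the type is A_1.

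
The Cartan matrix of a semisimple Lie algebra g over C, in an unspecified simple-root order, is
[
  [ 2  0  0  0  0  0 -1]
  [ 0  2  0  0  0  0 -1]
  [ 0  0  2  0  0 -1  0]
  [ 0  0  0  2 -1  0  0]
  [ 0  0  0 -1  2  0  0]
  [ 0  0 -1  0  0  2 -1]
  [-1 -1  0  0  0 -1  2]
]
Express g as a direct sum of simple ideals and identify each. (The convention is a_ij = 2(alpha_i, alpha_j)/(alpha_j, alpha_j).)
type A_2 ⊕ type D_5

The diagram associated to this matrix has two connected components: the simple roots {alpha_4, alpha_5} form a chain of 2 nodes with single edges (A_2), and {alpha_1, alpha_2, alpha_3, alpha_6, alpha_7} form a chain of 3 nodes with a fork of two nodes at one end (D_5). A semisimple Lie algebra decomposes uniquely as the direct sum of simple ideals, one per connected component of its Dynkin diagram, so g ≅ A_2 ⊕ D_5 (dimension 8 + 45 = 53).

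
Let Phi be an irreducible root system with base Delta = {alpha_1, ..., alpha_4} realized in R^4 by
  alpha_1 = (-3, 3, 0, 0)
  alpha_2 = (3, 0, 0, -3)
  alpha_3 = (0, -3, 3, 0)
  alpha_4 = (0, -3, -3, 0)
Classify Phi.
D_4

Compute the Cartan integers a_ij = 2(alpha_i, alpha_j)/(alpha_j, alpha_j); the resulting 4x4 Cartan matrix is
[[2, -1, -1, -1], [-1, 2, 0, 0], [-1, 0, 2, 0], [-1, 0, 0, 2]].
All simple roots have the same length, so the diagram is simply laced. The associated Dynkin diagram is a chain of 2 nodes with a fork of two nodes at one end (D_4), so the type is D_4 (the algebra so(8)).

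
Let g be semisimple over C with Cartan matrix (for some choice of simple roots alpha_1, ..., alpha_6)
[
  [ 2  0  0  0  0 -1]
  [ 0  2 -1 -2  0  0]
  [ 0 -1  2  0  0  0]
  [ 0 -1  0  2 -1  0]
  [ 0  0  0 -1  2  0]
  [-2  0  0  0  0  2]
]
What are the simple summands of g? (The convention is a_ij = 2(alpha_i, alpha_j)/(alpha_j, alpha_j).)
The diagram associated to this matrix has two connected components: the simple roots {alpha_1, alpha_6} form a chain of 2 nodes with a double edge at one end; the terminal node there is the unique short simple root (B_2), and {alpha_2, alpha_3, alpha_4, alpha_5} form a chain of 4 nodes with a double edge between the middle two (F_4). A semisimple Lie algebra decomposes uniquely as the direct sum of simple ideals, one per connected component of its Dynkin diagram, so g ≅ B_2 ⊕ F_4 (dimension 10 + 52 = 62).

B_2 + F_4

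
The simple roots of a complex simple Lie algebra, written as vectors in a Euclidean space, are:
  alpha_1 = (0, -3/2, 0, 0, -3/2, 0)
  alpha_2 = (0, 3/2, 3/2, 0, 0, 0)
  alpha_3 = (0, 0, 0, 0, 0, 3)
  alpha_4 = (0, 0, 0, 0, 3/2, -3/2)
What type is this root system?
type C_4

Compute the Cartan integers a_ij = 2(alpha_i, alpha_j)/(alpha_j, alpha_j); the resulting 4x4 Cartan matrix is
[[2, -1, 0, -1], [-1, 2, 0, 0], [0, 0, 2, -2], [-1, 0, -1, 2]].
The roots have two lengths (squared-length ratio 2:1); the short ones are alpha_{1,2,4}. The associated Dynkin diagram is a chain of 4 nodes with a double edge at one end; the terminal node there is the unique long simple root (C_4), so the type is C_4 (the algebra sp(8)).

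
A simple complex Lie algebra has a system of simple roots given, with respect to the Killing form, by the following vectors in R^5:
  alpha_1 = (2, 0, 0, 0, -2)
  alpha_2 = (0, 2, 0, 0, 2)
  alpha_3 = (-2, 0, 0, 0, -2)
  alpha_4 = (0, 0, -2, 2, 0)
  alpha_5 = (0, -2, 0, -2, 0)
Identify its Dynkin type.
type D_5

Compute the Cartan integers a_ij = 2(alpha_i, alpha_j)/(alpha_j, alpha_j); the resulting 5x5 Cartan matrix is
[[2, -1, 0, 0, 0], [-1, 2, -1, 0, -1], [0, -1, 2, 0, 0], [0, 0, 0, 2, -1], [0, -1, 0, -1, 2]].
All simple roots have the same length, so the diagram is simply laced. The associated Dynkin diagram is a chain of 3 nodes with a fork of two nodes at one end (D_5), so the type is D_5 (the algebra so(10)).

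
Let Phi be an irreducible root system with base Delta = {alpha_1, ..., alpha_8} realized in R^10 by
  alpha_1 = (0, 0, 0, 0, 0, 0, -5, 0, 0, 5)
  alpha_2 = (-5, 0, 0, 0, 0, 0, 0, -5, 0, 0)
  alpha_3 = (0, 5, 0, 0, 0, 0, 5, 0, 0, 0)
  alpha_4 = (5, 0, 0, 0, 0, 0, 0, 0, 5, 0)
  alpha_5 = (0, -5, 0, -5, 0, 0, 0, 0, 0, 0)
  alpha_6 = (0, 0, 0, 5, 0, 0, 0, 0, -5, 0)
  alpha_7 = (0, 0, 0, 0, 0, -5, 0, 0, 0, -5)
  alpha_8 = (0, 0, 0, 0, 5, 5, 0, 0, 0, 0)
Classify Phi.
Compute the Cartan integers a_ij = 2(alpha_i, alpha_j)/(alpha_j, alpha_j); the resulting 8x8 Cartan matrix is
[[2, 0, -1, 0, 0, 0, -1, 0], [0, 2, 0, -1, 0, 0, 0, 0], [-1, 0, 2, 0, -1, 0, 0, 0], [0, -1, 0, 2, 0, -1, 0, 0], [0, 0, -1, 0, 2, -1, 0, 0], [0, 0, 0, -1, -1, 2, 0, 0], [-1, 0, 0, 0, 0, 0, 2, -1], [0, 0, 0, 0, 0, 0, -1, 2]].
All simple roots have the same length, so the diagram is simply laced. The associated Dynkin diagram is a chain of 8 nodes with single edges (A_8), so the type is A_8 (the algebra sl(9)).

A_8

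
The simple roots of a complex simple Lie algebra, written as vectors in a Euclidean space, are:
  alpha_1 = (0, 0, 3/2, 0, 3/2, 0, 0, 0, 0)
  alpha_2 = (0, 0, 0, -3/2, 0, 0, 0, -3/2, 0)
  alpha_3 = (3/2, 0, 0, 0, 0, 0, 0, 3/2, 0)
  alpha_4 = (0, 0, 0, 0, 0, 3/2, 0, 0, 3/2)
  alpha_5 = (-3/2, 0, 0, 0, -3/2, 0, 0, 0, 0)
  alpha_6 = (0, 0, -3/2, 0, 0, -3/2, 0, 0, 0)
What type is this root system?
A6

Compute the Cartan integers a_ij = 2(alpha_i, alpha_j)/(alpha_j, alpha_j); the resulting 6x6 Cartan matrix is
[[2, 0, 0, 0, -1, -1], [0, 2, -1, 0, 0, 0], [0, -1, 2, 0, -1, 0], [0, 0, 0, 2, 0, -1], [-1, 0, -1, 0, 2, 0], [-1, 0, 0, -1, 0, 2]].
All simple roots have the same length, so the diagram is simply laced. The associated Dynkin diagram is a chain of 6 nodes with single edges (A_6), so the type is A_6 (the algebra sl(7)).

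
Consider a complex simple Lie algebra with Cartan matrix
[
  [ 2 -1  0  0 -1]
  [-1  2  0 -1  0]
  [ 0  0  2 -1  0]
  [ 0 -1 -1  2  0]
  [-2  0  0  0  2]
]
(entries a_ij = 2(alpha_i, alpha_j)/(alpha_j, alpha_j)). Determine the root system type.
C_5 (sp(10))

The matrix has rank 5 with 2's on the diagonal. Reading the off-diagonal entries as Dynkin edges (a single edge where a_ij = a_ji = -1; a double or triple edge where a_ij * a_ji = 2 or 3), the diagram is a chain of 5 nodes with a double edge at one end; the terminal node there is the unique long simple root (C_5). One simple-root ordering that puts it in standard form is (alpha_3, alpha_4, alpha_2, alpha_1, alpha_5). So the algebra is type C_5, i.e. sp(10).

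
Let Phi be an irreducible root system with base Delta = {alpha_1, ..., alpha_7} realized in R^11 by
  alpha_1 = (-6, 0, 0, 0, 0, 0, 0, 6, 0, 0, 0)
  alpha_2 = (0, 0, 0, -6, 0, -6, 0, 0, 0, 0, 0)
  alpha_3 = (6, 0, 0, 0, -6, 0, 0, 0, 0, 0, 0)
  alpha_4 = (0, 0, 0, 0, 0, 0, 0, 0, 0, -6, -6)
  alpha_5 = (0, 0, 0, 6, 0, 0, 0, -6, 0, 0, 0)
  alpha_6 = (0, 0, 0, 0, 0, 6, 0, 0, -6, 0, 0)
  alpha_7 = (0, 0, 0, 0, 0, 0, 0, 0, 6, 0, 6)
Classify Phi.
Compute the Cartan integers a_ij = 2(alpha_i, alpha_j)/(alpha_j, alpha_j); the resulting 7x7 Cartan matrix is
[[2, 0, -1, 0, -1, 0, 0], [0, 2, 0, 0, -1, -1, 0], [-1, 0, 2, 0, 0, 0, 0], [0, 0, 0, 2, 0, 0, -1], [-1, -1, 0, 0, 2, 0, 0], [0, -1, 0, 0, 0, 2, -1], [0, 0, 0, -1, 0, -1, 2]].
All simple roots have the same length, so the diagram is simply laced. The associated Dynkin diagram is a chain of 7 nodes with single edges (A_7), so the type is A_7 (the algebra sl(8)).

type A_7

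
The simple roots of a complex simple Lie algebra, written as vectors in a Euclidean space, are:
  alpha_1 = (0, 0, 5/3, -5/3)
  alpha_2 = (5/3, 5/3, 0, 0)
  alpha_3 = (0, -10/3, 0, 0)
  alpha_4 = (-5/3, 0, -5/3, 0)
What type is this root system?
Compute the Cartan integers a_ij = 2(alpha_i, alpha_j)/(alpha_j, alpha_j); the resulting 4x4 Cartan matrix is
[[2, 0, 0, -1], [0, 2, -1, -1], [0, -2, 2, 0], [-1, -1, 0, 2]].
The roots have two lengths (squared-length ratio 2:1); the short ones are alpha_{1,2,4}. The associated Dynkin diagram is a chain of 4 nodes with a double edge at one end; the terminal node there is the unique long simple root (C_4), so the type is C_4 (the algebra sp(8)).

C4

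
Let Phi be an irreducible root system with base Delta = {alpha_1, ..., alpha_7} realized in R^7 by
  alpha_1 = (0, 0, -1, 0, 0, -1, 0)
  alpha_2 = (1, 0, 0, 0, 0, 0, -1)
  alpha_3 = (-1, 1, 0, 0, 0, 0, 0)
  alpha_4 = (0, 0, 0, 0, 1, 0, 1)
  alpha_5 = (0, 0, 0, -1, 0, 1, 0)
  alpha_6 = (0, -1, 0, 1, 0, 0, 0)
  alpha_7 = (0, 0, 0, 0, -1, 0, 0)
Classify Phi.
type B_7

Compute the Cartan integers a_ij = 2(alpha_i, alpha_j)/(alpha_j, alpha_j); the resulting 7x7 Cartan matrix is
[[2, 0, 0, 0, -1, 0, 0], [0, 2, -1, -1, 0, 0, 0], [0, -1, 2, 0, 0, -1, 0], [0, -1, 0, 2, 0, 0, -2], [-1, 0, 0, 0, 2, -1, 0], [0, 0, -1, 0, -1, 2, 0], [0, 0, 0, -1, 0, 0, 2]].
The roots have two lengths (squared-length ratio 2:1); the short ones are alpha_{7}. The associated Dynkin diagram is a chain of 7 nodes with a double edge at one end; the terminal node there is the unique short simple root (B_7), so the type is B_7 (the algebra so(15)).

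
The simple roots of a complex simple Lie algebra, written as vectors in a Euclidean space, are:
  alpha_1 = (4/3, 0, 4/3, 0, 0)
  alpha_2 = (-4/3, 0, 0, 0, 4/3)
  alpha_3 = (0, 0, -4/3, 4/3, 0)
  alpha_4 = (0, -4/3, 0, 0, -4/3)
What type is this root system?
A_4 (sl(5))

Compute the Cartan integers a_ij = 2(alpha_i, alpha_j)/(alpha_j, alpha_j); the resulting 4x4 Cartan matrix is
[[2, -1, -1, 0], [-1, 2, 0, -1], [-1, 0, 2, 0], [0, -1, 0, 2]].
All simple roots have the same length, so the diagram is simply laced. The associated Dynkin diagram is a chain of 4 nodes with single edges (A_4), so the type is A_4 (the algebra sl(5)).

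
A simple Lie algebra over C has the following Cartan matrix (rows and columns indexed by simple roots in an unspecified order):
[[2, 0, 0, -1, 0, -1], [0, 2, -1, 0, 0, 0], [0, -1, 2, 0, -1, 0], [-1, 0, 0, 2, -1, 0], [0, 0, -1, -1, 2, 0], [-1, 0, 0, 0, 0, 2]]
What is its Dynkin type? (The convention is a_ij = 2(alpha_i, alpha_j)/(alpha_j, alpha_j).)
A_6

The matrix has rank 6 with 2's on the diagonal. Reading the off-diagonal entries as Dynkin edges (a single edge where a_ij = a_ji = -1; a double or triple edge where a_ij * a_ji = 2 or 3), the diagram is a chain of 6 nodes with single edges (A_6). One simple-root ordering that puts it in standard form is (alpha_2, alpha_3, alpha_5, alpha_4, alpha_1, alpha_6). So the algebra is type A_6, i.e. sl(7).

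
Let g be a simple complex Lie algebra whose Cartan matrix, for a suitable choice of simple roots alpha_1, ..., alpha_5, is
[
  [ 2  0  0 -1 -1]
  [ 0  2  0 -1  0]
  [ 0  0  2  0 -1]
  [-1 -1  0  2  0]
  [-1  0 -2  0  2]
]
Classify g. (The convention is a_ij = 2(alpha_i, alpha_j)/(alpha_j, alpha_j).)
B5

The matrix has rank 5 with 2's on the diagonal. Reading the off-diagonal entries as Dynkin edges (a single edge where a_ij = a_ji = -1; a double or triple edge where a_ij * a_ji = 2 or 3), the diagram is a chain of 5 nodes with a double edge at one end; the terminal node there is the unique short simple root (B_5). One simple-root ordering that puts it in standard form is (alpha_2, alpha_4, alpha_1, alpha_5, alpha_3). So the algebra is type B_5, i.e. so(11).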